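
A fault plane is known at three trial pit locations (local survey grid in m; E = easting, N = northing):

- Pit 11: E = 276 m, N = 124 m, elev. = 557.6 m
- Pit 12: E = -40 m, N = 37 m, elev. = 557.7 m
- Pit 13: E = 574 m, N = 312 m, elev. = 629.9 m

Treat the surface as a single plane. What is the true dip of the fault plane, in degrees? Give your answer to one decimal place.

35.3°

Let the plane be z = a·E + b·N + c.
Pit 12−Pit 11: −316a − 87b = 0.1;  Pit 13−Pit 11: 298a + 188b = 72.3.
Solving gives a = −0.18843, b = 0.68325.
Gradient magnitude |∇z| = √(a² + b²) = √(0.03550 + 0.46683) = 0.70876.
True dip = arctan(0.70876) = 35.3°, dipping toward SSE (azimuth ≈ 165°).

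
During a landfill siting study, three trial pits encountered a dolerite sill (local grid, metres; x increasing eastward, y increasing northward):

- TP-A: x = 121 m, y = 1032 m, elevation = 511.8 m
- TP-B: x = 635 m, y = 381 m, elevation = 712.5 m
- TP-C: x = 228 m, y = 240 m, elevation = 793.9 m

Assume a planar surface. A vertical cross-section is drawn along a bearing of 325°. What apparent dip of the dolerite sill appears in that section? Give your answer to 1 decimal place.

Two edge vectors: TP-A→TP-B = (514, -651, 200.7), TP-A→TP-C = (107, -792, 282.1).
Normal n = (TP-A→TP-B) × (TP-A→TP-C) = (-24692.7, -123524.5, -337431).
So ∂z/∂x = −n_x/n_z = −0.07318 and ∂z/∂y = −n_y/n_z = −0.36607.
Unit vector along 325° is (sin 325°, cos 325°) = (-0.5736, 0.8192).
Slope in that direction = a·(-0.5736) + b·(0.8192) = −0.25790.
Apparent dip = arctan|0.25790| = 14.5° (true dip is 20.5°, so apparent ≤ true as expected).

14.5°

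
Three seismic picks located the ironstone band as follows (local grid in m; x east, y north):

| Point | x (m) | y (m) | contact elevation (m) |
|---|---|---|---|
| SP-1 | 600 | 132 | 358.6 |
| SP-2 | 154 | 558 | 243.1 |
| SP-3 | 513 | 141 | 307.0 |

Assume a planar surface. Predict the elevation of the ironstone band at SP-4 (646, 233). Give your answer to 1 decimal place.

Let the plane be z = a·x + b·y + c.
SP-2−SP-1: −446a + 426b = −115.5;  SP-3−SP-1: −87a + 9b = −51.6.
Solving gives a = 0.63369, b = 0.39231.
Then c = 358.6 − a·600 − b·132 = −73.40.
At (646, 233): z = 409.4 + 91.4 − 73.40 = 427.4 m.

427.4 m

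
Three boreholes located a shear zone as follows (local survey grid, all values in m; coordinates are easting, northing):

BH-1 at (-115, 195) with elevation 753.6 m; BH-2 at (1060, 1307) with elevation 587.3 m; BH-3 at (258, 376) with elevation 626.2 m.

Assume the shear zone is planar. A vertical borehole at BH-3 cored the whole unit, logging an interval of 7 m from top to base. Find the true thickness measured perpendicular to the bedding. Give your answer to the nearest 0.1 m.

5.7 m

Let the plane be z = a·easting + b·northing + c.
BH-2−BH-1: 1175a + 1112b = −166.3;  BH-3−BH-1: 373a + 181b = −127.4.
Solving gives a = −0.55204, b = 0.43377.
|∇z| = √(a²+b²) = 0.70207, so dip δ = arctan(0.70207) = 35.07°.
True thickness = vertical thickness × cos δ = 7 × cos 35.07° = 5.7 m.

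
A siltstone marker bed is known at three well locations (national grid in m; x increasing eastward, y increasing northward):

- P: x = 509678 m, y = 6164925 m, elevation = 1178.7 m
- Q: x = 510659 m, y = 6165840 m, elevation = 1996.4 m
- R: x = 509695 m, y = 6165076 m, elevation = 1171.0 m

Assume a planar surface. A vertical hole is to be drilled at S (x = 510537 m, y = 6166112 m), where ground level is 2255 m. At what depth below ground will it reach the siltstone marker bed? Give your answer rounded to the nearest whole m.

423 m

Let the plane be z = a·x + b·y + c.
Q−P: 981a + 915b = 817.7;  R−P: 17a + 151b = −7.7.
Solving gives a = 0.98447834, b = −0.16182869.
Then c = 1178.7 − a·509678 − b·6164925 = 497073.47.
At (510537, 6166112): z_contact = 502612.6 − 997853.8 + 497073.47 = 1832.3 m.
Depth below ground = 2255 − 1832.3 = 423 m.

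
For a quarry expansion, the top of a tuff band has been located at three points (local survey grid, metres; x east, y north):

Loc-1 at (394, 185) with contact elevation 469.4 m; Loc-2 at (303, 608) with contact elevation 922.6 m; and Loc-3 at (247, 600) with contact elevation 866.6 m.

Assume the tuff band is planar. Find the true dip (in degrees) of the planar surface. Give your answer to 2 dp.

56.21°

Two edge vectors: Loc-1→Loc-2 = (-91, 423, 453.2), Loc-1→Loc-3 = (-147, 415, 397.2).
Normal n = (Loc-1→Loc-2) × (Loc-1→Loc-3) = (-20062.4, -30475.2, 24416).
So ∂z/∂x = −n_x/n_z = 0.82169 and ∂z/∂y = −n_y/n_z = 1.24817.
Gradient magnitude |∇z| = √(a² + b²) = √(0.67518 + 1.55792) = 1.49435.
True dip = arctan(1.49435) = 56.21°, dipping toward SSW (azimuth ≈ 213°).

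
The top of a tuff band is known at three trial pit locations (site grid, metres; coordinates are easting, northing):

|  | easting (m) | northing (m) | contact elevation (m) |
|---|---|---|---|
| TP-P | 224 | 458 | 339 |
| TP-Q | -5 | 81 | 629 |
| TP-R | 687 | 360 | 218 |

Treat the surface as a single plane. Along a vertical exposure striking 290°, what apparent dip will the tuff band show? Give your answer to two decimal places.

9.55°

Two edge vectors: TP-P→TP-Q = (-229, -377, 290), TP-P→TP-R = (463, -98, -121).
Normal n = (TP-P→TP-Q) × (TP-P→TP-R) = (74037, 106561, 196993).
So ∂z/∂easting = −n_x/n_z = −0.37584 and ∂z/∂northing = −n_y/n_z = −0.54094.
Unit vector along 290° is (sin 290°, cos 290°) = (-0.9397, 0.3420).
Slope in that direction = a·(-0.9397) + b·(0.3420) = 0.16816.
Apparent dip = arctan|0.16816| = 9.55° (true dip is 33.4°, so apparent ≤ true as expected).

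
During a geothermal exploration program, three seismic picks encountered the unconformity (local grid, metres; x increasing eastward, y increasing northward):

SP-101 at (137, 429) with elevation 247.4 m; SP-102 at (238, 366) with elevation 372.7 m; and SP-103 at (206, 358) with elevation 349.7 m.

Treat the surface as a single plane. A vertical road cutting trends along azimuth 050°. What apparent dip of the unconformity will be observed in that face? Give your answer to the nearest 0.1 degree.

15.7°

Two edge vectors: SP-101→SP-102 = (101, -63, 125.3), SP-101→SP-103 = (69, -71, 102.3).
Normal n = (SP-101→SP-102) × (SP-101→SP-103) = (2451.4, -1686.6, -2824).
So ∂z/∂x = −n_x/n_z = 0.86806 and ∂z/∂y = −n_y/n_z = −0.59724.
Unit vector along 050° is (sin 50°, cos 50°) = (0.7660, 0.6428).
Slope in that direction = a·(0.7660) + b·(0.6428) = 0.28107.
Apparent dip = arctan|0.28107| = 15.7° (true dip is 46.5°, so apparent ≤ true as expected).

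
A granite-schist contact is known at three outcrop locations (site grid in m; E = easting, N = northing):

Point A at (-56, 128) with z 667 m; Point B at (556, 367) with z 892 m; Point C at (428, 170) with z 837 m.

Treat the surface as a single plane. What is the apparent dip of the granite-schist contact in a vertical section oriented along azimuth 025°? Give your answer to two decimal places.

11.06°

Two edge vectors: Point A→Point B = (612, 239, 225), Point A→Point C = (484, 42, 170).
Normal n = (Point A→Point B) × (Point A→Point C) = (31180, 4860, -89972).
So ∂z/∂E = −n_x/n_z = 0.34655 and ∂z/∂N = −n_y/n_z = 0.05402.
Unit vector along 025° is (sin 25°, cos 25°) = (0.4226, 0.9063).
Slope in that direction = a·(0.4226) + b·(0.9063) = 0.19542.
Apparent dip = arctan|0.19542| = 11.06° (true dip is 19.3°, so apparent ≤ true as expected).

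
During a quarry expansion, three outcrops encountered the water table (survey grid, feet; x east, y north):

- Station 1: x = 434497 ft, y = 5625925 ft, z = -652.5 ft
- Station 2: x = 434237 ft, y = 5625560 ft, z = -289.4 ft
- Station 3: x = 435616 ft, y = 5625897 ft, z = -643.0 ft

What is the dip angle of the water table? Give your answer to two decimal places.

44.52°

Let the plane be z = a·x + b·y + c.
Station 2−Station 1: −260a − 365b = 363.1;  Station 3−Station 1: 1119a − 28b = 9.5.
Solving gives a = −0.01612, b = −0.98332.
Gradient magnitude |∇z| = √(a² + b²) = √(0.00026 + 0.96691) = 0.98345.
True dip = arctan(0.98345) = 44.52°, dipping toward N (azimuth ≈ 001°).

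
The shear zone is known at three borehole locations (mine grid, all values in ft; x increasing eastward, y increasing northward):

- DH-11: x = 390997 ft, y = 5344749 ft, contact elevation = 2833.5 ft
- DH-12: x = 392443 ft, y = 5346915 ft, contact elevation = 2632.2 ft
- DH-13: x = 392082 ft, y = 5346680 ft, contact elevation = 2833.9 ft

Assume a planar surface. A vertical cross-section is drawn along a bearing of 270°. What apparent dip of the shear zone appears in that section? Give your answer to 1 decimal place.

Two edge vectors: DH-11→DH-12 = (1446, 2166, -201.3), DH-11→DH-13 = (1085, 1931, 0.4).
Normal n = (DH-11→DH-12) × (DH-11→DH-13) = (389576.7, -218988.9, 442116).
So ∂z/∂x = −n_x/n_z = −0.88116 and ∂z/∂y = −n_y/n_z = 0.49532.
Unit vector along 270° is (sin 270°, cos 270°) = (-1.0000, -0.0000).
Slope in that direction = a·(-1.0000) + b·(-0.0000) = 0.88116.
Apparent dip = arctan|0.88116| = 41.4° (true dip is 45.3°, so apparent ≤ true as expected).

41.4°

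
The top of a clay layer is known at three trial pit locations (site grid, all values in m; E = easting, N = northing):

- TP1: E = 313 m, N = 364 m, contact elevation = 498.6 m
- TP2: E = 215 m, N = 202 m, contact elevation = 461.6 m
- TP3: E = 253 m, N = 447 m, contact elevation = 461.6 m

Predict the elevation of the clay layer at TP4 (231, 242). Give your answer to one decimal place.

Let the plane be z = a·E + b·N + c.
TP2−TP1: −98a − 162b = −37;  TP3−TP1: −60a + 83b = −37.
Solving gives a = 0.50773, b = −0.07875.
Then c = 498.6 − a·313 − b·364 = 368.35.
At (231, 242): z = 117.3 − 19.1 + 368.35 = 466.6 m.

466.6 m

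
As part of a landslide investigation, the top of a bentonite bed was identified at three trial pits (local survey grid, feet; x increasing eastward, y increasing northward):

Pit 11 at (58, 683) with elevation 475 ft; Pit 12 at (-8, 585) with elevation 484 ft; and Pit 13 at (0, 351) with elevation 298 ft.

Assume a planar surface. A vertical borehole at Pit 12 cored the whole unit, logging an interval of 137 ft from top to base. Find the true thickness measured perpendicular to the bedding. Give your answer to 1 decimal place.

Two edge vectors: Pit 11→Pit 12 = (-66, -98, 9), Pit 11→Pit 13 = (-58, -332, -177).
Normal n = (Pit 11→Pit 12) × (Pit 11→Pit 13) = (20334, -12204, 16228).
So ∂z/∂x = −n_x/n_z = −1.25302 and ∂z/∂y = −n_y/n_z = 0.75203.
|∇z| = √(a²+b²) = 1.46137, so dip δ = arctan(1.46137) = 55.62°.
True thickness = vertical thickness × cos δ = 137 × cos 55.62° = 77.4 ft.

77.4 ft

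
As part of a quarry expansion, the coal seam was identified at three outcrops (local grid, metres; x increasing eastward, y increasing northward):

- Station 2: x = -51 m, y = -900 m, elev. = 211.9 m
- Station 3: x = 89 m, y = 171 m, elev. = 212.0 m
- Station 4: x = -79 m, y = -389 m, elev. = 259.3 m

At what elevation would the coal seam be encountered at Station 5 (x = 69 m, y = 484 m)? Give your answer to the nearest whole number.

242 m

Let the plane be z = a·x + b·y + c.
Station 3−Station 2: 140a + 1071b = 0.1;  Station 4−Station 2: −28a + 511b = 47.4.
Solving gives a = −0.49951, b = 0.06539.
Then c = 211.9 − a·-51 − b·-900 = 245.27.
At (69, 484): z = −34.5 + 31.6 + 245.27 = 242.5 m.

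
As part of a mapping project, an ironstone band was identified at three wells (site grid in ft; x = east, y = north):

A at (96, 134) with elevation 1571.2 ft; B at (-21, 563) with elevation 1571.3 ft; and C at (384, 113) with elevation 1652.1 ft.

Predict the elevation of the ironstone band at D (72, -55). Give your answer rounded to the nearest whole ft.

1550 ft

Two edge vectors: A→B = (-117, 429, 0.1), A→C = (288, -21, 80.9).
Normal n = (A→B) × (A→C) = (34708.2, 9494.1, -121095).
So ∂z/∂x = −n_x/n_z = 0.28662 and ∂z/∂y = −n_y/n_z = 0.07840.
Intercept c from A: 1571.2 − 27.52 − 10.51 = 1533.18.
At (72, -55): z = 20.6 − 4.3 + 1533.18 = 1549.5 ft.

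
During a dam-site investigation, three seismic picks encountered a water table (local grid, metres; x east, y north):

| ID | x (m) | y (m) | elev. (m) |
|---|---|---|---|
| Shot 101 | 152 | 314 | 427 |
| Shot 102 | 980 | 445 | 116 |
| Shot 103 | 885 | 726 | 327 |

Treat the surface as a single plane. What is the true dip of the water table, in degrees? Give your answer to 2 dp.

37.08°

Let the plane be z = a·x + b·y + c.
Shot 102−Shot 101: 828a + 131b = −311;  Shot 103−Shot 101: 733a + 412b = −100.
Solving gives a = −0.46930, b = 0.59223.
Gradient magnitude |∇z| = √(a² + b²) = √(0.22024 + 0.35074) = 0.75563.
True dip = arctan(0.75563) = 37.08°, dipping toward SE (azimuth ≈ 142°).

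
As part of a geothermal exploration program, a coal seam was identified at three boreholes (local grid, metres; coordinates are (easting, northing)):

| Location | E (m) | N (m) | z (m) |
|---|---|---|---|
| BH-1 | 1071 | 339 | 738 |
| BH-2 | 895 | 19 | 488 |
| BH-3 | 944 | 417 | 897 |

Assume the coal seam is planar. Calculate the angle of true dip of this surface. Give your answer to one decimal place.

51.1°

Two edge vectors: BH-1→BH-2 = (-176, -320, -250), BH-1→BH-3 = (-127, 78, 159).
Normal n = (BH-1→BH-2) × (BH-1→BH-3) = (-31380, 59734, -54368).
So ∂z/∂E = −n_x/n_z = −0.57718 and ∂z/∂N = −n_y/n_z = 1.09870.
Gradient magnitude |∇z| = √(a² + b²) = √(0.33313 + 1.20714) = 1.24108.
True dip = arctan(1.24108) = 51.1°, dipping toward SSE (azimuth ≈ 152°).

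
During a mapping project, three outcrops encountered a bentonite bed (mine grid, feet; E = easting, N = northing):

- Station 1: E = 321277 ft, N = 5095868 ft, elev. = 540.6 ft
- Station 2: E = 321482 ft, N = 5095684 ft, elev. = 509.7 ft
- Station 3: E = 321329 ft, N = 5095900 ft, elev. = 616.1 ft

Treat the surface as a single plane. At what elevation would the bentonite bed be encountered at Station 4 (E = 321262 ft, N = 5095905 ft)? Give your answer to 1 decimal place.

Two edge vectors: Station 1→Station 2 = (205, -184, -30.9), Station 1→Station 3 = (52, 32, 75.5).
Normal n = (Station 1→Station 2) × (Station 1→Station 3) = (-12903.2, -17084.3, 16128).
So ∂z/∂E = −n_x/n_z = 0.800049603 and ∂z/∂N = −n_y/n_z = 1.059294395.
Intercept c from Station 1: 540.6 − 257037.54 − 5398024.41 = −5654521.35.
At (321262, 5095905): z = 257025.5 + 5398063.6 − 5654521.35 = 567.8 ft.

567.8 ft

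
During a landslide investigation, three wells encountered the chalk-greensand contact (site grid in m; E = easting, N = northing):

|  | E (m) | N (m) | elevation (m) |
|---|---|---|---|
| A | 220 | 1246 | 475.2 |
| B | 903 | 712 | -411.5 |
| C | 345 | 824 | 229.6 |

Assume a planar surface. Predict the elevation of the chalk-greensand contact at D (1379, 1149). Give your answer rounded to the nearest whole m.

Let the plane be z = a·E + b·N + c.
B−A: 683a − 534b = −886.7;  C−A: 125a − 422b = −245.6.
Solving gives a = −1.09735, b = 0.25695.
Then c = 475.2 − a·220 − b·1246 = 396.46.
At (1379, 1149): z = −1513.2 + 295.2 + 396.46 = -821.6 m.

-822 m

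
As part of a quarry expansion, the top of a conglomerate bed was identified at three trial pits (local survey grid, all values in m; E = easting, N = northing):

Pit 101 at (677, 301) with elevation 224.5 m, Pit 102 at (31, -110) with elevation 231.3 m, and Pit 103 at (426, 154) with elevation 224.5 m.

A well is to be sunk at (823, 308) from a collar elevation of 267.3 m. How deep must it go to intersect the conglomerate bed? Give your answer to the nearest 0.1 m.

Let the plane be z = a·E + b·N + c.
Pit 102−Pit 101: −646a − 411b = 6.8;  Pit 103−Pit 101: −251a − 147b = 0.
Solving gives a = 0.12192, b = −0.20817.
Then c = 224.5 − a·677 − b·301 = 204.62.
At (823, 308): z_contact = 100.34 − 64.12 + 204.62 = 240.84 m.
Depth below ground = 267.3 − 240.84 = 26.5 m.

26.5 m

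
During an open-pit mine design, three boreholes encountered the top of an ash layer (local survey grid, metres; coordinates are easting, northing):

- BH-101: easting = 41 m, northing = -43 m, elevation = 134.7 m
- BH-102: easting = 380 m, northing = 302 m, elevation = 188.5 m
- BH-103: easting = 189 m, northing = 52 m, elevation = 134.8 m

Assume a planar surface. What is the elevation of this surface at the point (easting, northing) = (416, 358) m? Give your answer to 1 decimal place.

Two edge vectors: BH-101→BH-102 = (339, 345, 53.8), BH-101→BH-103 = (148, 95, 0.1).
Normal n = (BH-101→BH-102) × (BH-101→BH-103) = (-5076.5, 7928.5, -18855).
So ∂z/∂easting = −n_x/n_z = −0.26924 and ∂z/∂northing = −n_y/n_z = 0.42050.
Intercept c from BH-101: 134.7 + 11.04 + 18.08 = 163.82.
At (416, 358): z = −112.0 + 150.5 + 163.82 = 202.4 m.

202.4 m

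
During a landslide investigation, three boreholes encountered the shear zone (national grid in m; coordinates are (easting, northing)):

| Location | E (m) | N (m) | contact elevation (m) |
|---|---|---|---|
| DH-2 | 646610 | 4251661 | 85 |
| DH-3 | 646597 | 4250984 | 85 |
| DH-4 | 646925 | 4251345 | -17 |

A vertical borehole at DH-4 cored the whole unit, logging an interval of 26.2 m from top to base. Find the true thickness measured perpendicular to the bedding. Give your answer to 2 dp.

Two edge vectors: DH-2→DH-3 = (-13, -677, 0), DH-2→DH-4 = (315, -316, -102).
Normal n = (DH-2→DH-3) × (DH-2→DH-4) = (69054, -1326, 217363).
So ∂z/∂E = −n_x/n_z = −0.31769 and ∂z/∂N = −n_y/n_z = 0.00610.
|∇z| = √(a²+b²) = 0.31775, so dip δ = arctan(0.31775) = 17.63°.
True thickness = vertical thickness × cos δ = 26.2 × cos 17.63° = 24.97 m.

24.97 m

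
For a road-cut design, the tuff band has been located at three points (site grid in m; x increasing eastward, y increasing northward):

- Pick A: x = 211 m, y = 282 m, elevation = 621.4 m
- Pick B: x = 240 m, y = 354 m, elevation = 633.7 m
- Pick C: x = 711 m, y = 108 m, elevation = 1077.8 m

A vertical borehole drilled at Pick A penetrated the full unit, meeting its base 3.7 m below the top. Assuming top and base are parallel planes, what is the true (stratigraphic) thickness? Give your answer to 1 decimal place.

2.8 m

Let the plane be z = a·x + b·y + c.
Pick B−Pick A: 29a + 72b = 12.3;  Pick C−Pick A: 500a − 174b = 456.4.
Solving gives a = 0.85273, b = −0.17263.
|∇z| = √(a²+b²) = 0.87002, so dip δ = arctan(0.87002) = 41.02°.
True thickness = vertical thickness × cos δ = 3.7 × cos 41.02° = 2.8 m.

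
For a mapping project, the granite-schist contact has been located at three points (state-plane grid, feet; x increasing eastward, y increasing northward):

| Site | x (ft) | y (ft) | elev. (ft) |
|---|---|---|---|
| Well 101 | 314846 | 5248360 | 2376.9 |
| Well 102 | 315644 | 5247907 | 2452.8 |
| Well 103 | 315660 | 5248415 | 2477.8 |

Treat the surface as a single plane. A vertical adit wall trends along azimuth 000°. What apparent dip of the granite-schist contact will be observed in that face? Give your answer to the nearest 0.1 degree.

2.6°

Two edge vectors: Well 101→Well 102 = (798, -453, 75.9), Well 101→Well 103 = (814, 55, 100.9).
Normal n = (Well 101→Well 102) × (Well 101→Well 103) = (-49882.2, -18735.6, 412632).
So ∂z/∂x = −n_x/n_z = 0.12089 and ∂z/∂y = −n_y/n_z = 0.04541.
Unit vector along 000° is (sin 0°, cos 0°) = (0.0000, 1.0000).
Slope in that direction = a·(0.0000) + b·(1.0000) = 0.04541.
Apparent dip = arctan|0.04541| = 2.6° (true dip is 7.4°, so apparent ≤ true as expected).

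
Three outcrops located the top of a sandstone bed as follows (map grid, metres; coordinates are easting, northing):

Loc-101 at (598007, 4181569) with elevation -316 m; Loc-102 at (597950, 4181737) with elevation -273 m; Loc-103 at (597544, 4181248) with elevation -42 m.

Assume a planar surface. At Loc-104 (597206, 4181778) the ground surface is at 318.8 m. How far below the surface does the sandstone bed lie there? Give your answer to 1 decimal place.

Two edge vectors: Loc-101→Loc-102 = (-57, 168, 43), Loc-101→Loc-103 = (-463, -321, 274).
Normal n = (Loc-101→Loc-102) × (Loc-101→Loc-103) = (59835, -4291, 96081).
So ∂z/∂easting = −n_x/n_z = −0.622755800 and ∂z/∂northing = −n_y/n_z = 0.044660235.
Intercept c from Loc-101: -316 + 372412.33 − 186749.85 = 185346.48.
At (597206, 4181778): z_contact = −371913.50 + 186759.19 + 185346.48 = 192.16 m.
Depth below ground = 318.8 − 192.16 = 126.6 m.

126.6 m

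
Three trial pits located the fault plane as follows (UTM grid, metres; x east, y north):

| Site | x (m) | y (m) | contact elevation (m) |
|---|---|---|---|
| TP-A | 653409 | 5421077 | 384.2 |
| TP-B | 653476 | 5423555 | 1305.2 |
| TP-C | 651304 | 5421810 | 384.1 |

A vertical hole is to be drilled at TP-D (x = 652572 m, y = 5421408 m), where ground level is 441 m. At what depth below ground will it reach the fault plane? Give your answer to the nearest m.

Two edge vectors: TP-A→TP-B = (67, 2478, 921), TP-A→TP-C = (-2105, 733, -0.1).
Normal n = (TP-A→TP-B) × (TP-A→TP-C) = (-675340.8, -1938698.3, 5265301).
So ∂z/∂x = −n_x/n_z = 0.12826252 and ∂z/∂y = −n_y/n_z = 0.36820275.
Intercept c from TP-A: 384.2 − 83807.89 − 1996055.45 = −2079479.14.
At (652572, 5421408): z_contact = 83700.5 + 1996177.3 − 2079479.14 = 398.7 m.
Depth below ground = 441 − 398.7 = 42 m.

42 m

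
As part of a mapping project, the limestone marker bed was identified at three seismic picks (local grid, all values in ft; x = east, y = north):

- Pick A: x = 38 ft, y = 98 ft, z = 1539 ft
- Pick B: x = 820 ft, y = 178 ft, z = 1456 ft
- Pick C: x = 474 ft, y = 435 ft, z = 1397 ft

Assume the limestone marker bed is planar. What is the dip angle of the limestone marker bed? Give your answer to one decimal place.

18.5°

Let the plane be z = a·x + b·y + c.
Pick B−Pick A: 782a + 80b = −83;  Pick C−Pick A: 436a + 337b = −142.
Solving gives a = −0.07265, b = −0.32738.
Gradient magnitude |∇z| = √(a² + b²) = √(0.00528 + 0.10718) = 0.33534.
True dip = arctan(0.33534) = 18.5°, dipping toward NNE (azimuth ≈ 013°).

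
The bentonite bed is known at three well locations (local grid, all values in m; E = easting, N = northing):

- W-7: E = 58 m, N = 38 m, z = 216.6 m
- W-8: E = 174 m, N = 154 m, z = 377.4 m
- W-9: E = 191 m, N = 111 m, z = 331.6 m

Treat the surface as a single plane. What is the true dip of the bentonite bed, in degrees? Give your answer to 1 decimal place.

49.7°

Two edge vectors: W-7→W-8 = (116, 116, 160.8), W-7→W-9 = (133, 73, 115).
Normal n = (W-7→W-8) × (W-7→W-9) = (1601.6, 8046.4, -6960).
So ∂z/∂E = −n_x/n_z = 0.23011 and ∂z/∂N = −n_y/n_z = 1.15609.
Gradient magnitude |∇z| = √(a² + b²) = √(0.05295 + 1.33655) = 1.17877.
True dip = arctan(1.17877) = 49.7°, dipping toward SSW (azimuth ≈ 191°).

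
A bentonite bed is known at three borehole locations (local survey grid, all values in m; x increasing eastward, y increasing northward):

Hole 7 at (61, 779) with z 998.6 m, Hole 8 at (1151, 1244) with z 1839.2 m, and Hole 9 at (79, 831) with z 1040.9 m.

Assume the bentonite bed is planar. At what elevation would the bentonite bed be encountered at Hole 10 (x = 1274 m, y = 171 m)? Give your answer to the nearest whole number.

Two edge vectors: Hole 7→Hole 8 = (1090, 465, 840.6), Hole 7→Hole 9 = (18, 52, 42.3).
Normal n = (Hole 7→Hole 8) × (Hole 7→Hole 9) = (-24041.7, -30976.2, 48310).
So ∂z/∂x = −n_x/n_z = 0.49765 and ∂z/∂y = −n_y/n_z = 0.64120.
Intercept c from Hole 7: 998.6 − 30.36 − 499.49 = 468.75.
At (1274, 171): z = 634.0 + 109.6 + 468.75 = 1212.4 m.

1212 m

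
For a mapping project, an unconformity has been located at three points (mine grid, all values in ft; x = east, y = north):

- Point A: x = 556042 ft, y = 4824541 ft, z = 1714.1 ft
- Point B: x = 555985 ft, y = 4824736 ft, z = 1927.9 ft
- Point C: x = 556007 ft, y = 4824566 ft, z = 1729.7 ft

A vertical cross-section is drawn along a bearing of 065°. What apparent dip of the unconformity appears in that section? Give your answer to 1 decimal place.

Two edge vectors: Point A→Point B = (-57, 195, 213.8), Point A→Point C = (-35, 25, 15.6).
Normal n = (Point A→Point B) × (Point A→Point C) = (-2303, -6593.8, 5400).
So ∂z/∂x = −n_x/n_z = 0.42648 and ∂z/∂y = −n_y/n_z = 1.22107.
Unit vector along 065° is (sin 65°, cos 65°) = (0.9063, 0.4226).
Slope in that direction = a·(0.9063) + b·(0.4226) = 0.90257.
Apparent dip = arctan|0.90257| = 42.1° (true dip is 52.3°, so apparent ≤ true as expected).

42.1°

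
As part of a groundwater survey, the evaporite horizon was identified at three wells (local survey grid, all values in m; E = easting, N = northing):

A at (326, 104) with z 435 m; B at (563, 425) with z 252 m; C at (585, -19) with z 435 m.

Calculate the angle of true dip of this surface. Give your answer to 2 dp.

25.05°

Two edge vectors: A→B = (237, 321, -183), A→C = (259, -123, 0).
Normal n = (A→B) × (A→C) = (-22509, -47397, -112290).
So ∂z/∂E = −n_x/n_z = −0.20045 and ∂z/∂N = −n_y/n_z = −0.42209.
Gradient magnitude |∇z| = √(a² + b²) = √(0.04018 + 0.17816) = 0.46727.
True dip = arctan(0.46727) = 25.05°, dipping toward NNE (azimuth ≈ 025°).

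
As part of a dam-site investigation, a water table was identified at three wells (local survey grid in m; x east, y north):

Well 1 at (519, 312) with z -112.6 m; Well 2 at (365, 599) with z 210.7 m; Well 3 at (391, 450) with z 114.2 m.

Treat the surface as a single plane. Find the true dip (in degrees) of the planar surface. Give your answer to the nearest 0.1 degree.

Two edge vectors: Well 1→Well 2 = (-154, 287, 323.3), Well 1→Well 3 = (-128, 138, 226.8).
Normal n = (Well 1→Well 2) × (Well 1→Well 3) = (20476.2, -6455.2, 15484).
So ∂z/∂x = −n_x/n_z = −1.32241 and ∂z/∂y = −n_y/n_z = 0.41689.
Gradient magnitude |∇z| = √(a² + b²) = √(1.74877 + 0.17380) = 1.38657.
True dip = arctan(1.38657) = 54.2°, dipping toward ESE (azimuth ≈ 107°).

54.2°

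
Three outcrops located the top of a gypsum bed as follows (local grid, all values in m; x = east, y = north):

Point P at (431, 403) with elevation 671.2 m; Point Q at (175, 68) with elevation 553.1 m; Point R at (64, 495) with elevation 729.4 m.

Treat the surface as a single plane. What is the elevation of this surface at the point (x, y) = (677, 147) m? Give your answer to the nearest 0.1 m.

Two edge vectors: Point P→Point Q = (-256, -335, -118.1), Point P→Point R = (-367, 92, 58.2).
Normal n = (Point P→Point Q) × (Point P→Point R) = (-8631.8, 58241.9, -146497).
So ∂z/∂x = −n_x/n_z = −0.05892 and ∂z/∂y = −n_y/n_z = 0.39756.
Intercept c from Point P: 671.2 + 25.40 − 160.22 = 536.38.
At (677, 147): z = −39.9 + 58.4 + 536.38 = 554.9 m.

554.9 m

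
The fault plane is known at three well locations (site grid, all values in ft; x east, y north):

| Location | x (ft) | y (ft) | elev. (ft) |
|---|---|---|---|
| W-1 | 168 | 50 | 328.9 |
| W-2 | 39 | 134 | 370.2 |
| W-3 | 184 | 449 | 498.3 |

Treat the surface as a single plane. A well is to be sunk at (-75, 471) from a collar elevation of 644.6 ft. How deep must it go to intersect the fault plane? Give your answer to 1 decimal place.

125.9 ft

Let the plane be z = a·x + b·y + c.
W-2−W-1: −129a + 84b = 41.3;  W-3−W-1: 16a + 399b = 169.4.
Solving gives a = −0.04258, b = 0.42627.
Then c = 328.9 − a·168 − b·50 = 314.74.
At (-75, 471): z_contact = 3.19 + 200.77 + 314.74 = 518.71 ft.
Depth below ground = 644.6 − 518.71 = 125.9 ft.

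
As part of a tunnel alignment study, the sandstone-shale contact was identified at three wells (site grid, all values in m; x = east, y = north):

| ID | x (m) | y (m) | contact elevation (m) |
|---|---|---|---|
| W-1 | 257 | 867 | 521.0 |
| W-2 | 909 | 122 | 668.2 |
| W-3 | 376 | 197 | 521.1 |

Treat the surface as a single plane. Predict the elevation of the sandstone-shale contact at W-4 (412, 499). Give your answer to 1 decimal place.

Two edge vectors: W-1→W-2 = (652, -745, 147.2), W-1→W-3 = (119, -670, 0.1).
Normal n = (W-1→W-2) × (W-1→W-3) = (98549.5, 17451.6, -348185).
So ∂z/∂x = −n_x/n_z = 0.28304 and ∂z/∂y = −n_y/n_z = 0.05012.
Intercept c from W-1: 521 − 72.74 − 43.46 = 404.80.
At (412, 499): z = 116.6 + 25.0 + 404.80 = 546.4 m.

546.4 m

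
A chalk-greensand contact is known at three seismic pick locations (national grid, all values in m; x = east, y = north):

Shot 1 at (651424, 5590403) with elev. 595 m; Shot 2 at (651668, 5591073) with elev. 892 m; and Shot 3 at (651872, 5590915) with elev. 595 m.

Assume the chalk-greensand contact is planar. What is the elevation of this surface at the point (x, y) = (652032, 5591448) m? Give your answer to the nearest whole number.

861 m

Let the plane be z = a·x + b·y + c.
Shot 2−Shot 1: 244a + 670b = 297;  Shot 3−Shot 1: 448a + 512b = 0.
Solving gives a = −0.86778671, b = 0.75931337.
Then c = 595 − a·651424 − b·5590403 = −3678975.64.
At (652032, 5591448): z = −565824.7 + 4245661.2 − 3678975.64 = 860.9 m.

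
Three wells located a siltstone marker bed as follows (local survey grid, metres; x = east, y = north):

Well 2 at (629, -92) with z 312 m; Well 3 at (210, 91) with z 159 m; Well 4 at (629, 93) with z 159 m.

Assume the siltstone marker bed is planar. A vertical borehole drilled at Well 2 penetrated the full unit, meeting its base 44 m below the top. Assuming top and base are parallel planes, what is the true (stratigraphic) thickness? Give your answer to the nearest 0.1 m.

Two edge vectors: Well 2→Well 3 = (-419, 183, -153), Well 2→Well 4 = (0, 185, -153).
Normal n = (Well 2→Well 3) × (Well 2→Well 4) = (306, -64107, -77515).
So ∂z/∂x = −n_x/n_z = 0.00395 and ∂z/∂y = −n_y/n_z = −0.82703.
|∇z| = √(a²+b²) = 0.82704, so dip δ = arctan(0.82704) = 39.59°.
True thickness = vertical thickness × cos δ = 44 × cos 39.59° = 33.9 m.

33.9 m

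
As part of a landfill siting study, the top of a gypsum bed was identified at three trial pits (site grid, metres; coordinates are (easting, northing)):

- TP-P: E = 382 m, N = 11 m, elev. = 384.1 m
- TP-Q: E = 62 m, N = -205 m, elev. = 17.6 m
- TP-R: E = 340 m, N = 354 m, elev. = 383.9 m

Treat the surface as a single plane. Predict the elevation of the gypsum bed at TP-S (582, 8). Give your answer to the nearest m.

595 m

Let the plane be z = a·E + b·N + c.
TP-Q−TP-P: −320a − 216b = −366.5;  TP-R−TP-P: −42a + 343b = −0.2.
Solving gives a = 1.05824, b = 0.12900.
Then c = 384.1 − a·382 − b·11 = −21.57.
At (582, 8): z = 615.9 + 1.0 − 21.57 = 595.4 m.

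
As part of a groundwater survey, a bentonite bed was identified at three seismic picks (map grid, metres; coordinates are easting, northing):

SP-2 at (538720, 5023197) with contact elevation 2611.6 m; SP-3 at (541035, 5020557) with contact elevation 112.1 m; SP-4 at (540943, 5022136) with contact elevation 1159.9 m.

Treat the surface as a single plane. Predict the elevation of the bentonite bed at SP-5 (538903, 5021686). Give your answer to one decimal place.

Let the plane be z = a·easting + b·northing + c.
SP-3−SP-2: 2315a − 2640b = −2499.5;  SP-4−SP-2: 2223a − 1061b = −1451.7.
Solving gives a = −0.345938980, b = 0.643428508.
Then c = 2611.6 − a·538720 − b·5023197 = −3043092.30.
At (538903, 5021686): z = −186427.6 + 3231095.9 − 3043092.30 = 1576.1 m.

1576.1 m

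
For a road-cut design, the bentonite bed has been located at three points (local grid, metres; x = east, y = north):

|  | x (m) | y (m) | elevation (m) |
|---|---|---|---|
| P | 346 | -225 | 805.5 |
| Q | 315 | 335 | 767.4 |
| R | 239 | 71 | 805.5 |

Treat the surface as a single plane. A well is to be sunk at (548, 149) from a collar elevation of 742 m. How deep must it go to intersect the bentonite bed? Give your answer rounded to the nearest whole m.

Two edge vectors: P→Q = (-31, 560, -38.1), P→R = (-107, 296, 0).
Normal n = (P→Q) × (P→R) = (11277.6, 4076.7, 50744).
So ∂z/∂x = −n_x/n_z = −0.22224 and ∂z/∂y = −n_y/n_z = −0.08034.
Intercept c from P: 805.5 + 76.90 − 18.08 = 864.32.
At (548, 149): z_contact = −121.8 − 12.0 + 864.32 = 730.6 m.
Depth below ground = 742 − 730.6 = 11 m.

11 m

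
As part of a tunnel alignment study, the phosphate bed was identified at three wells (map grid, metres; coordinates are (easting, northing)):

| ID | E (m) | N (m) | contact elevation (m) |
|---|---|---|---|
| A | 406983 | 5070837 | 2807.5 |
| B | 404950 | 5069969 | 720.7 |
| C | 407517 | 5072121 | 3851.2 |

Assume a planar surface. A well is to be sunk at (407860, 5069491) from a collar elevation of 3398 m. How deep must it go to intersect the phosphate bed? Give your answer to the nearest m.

Let the plane be z = a·E + b·N + c.
B−A: −2033a − 868b = −2086.8;  C−A: 534a + 1284b = 1043.7.
Solving gives a = 0.82609933, b = 0.46928579.
Then c = 2807.5 − a·406983 − b·5070837 = −2713072.65.
At (407860, 5069491): z_contact = 336932.9 + 2379040.1 − 2713072.65 = 2900.3 m.
Depth below ground = 3398 − 2900.3 = 498 m.

498 m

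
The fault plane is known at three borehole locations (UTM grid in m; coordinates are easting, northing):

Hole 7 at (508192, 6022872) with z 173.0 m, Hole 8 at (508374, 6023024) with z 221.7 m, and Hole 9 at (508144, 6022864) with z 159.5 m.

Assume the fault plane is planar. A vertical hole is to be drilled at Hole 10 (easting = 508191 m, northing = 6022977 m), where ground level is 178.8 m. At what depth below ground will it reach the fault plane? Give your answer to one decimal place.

8.2 m

Two edge vectors: Hole 7→Hole 8 = (182, 152, 48.7), Hole 7→Hole 9 = (-48, -8, -13.5).
Normal n = (Hole 7→Hole 8) × (Hole 7→Hole 9) = (-1662.4, 119.4, 5840).
So ∂z/∂easting = −n_x/n_z = 0.284657534 and ∂z/∂northing = −n_y/n_z = −0.020445205.
Intercept c from Hole 7: 173 − 144660.68 + 123138.86 = −21348.83.
At (508191, 6022977): z_contact = 144660.40 − 123141.00 − 21348.83 = 170.57 m.
Depth below ground = 178.8 − 170.57 = 8.2 m.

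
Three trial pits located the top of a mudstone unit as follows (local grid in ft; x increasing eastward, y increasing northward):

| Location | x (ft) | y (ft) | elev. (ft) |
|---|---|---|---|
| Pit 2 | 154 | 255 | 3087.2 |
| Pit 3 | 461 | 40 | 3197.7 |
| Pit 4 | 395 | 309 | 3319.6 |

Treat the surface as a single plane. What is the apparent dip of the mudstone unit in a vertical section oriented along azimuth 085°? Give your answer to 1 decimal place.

41.1°

Two edge vectors: Pit 2→Pit 3 = (307, -215, 110.5), Pit 2→Pit 4 = (241, 54, 232.4).
Normal n = (Pit 2→Pit 3) × (Pit 2→Pit 4) = (-55933, -44716.3, 68393).
So ∂z/∂x = −n_x/n_z = 0.81782 and ∂z/∂y = −n_y/n_z = 0.65381.
Unit vector along 085° is (sin 85°, cos 85°) = (0.9962, 0.0872).
Slope in that direction = a·(0.9962) + b·(0.0872) = 0.87169.
Apparent dip = arctan|0.87169| = 41.1° (true dip is 46.3°, so apparent ≤ true as expected).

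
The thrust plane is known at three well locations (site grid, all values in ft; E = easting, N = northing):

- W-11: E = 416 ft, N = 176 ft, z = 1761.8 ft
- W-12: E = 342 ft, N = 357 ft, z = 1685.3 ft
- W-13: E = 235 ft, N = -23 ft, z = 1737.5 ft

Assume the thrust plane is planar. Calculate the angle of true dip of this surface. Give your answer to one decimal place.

Two edge vectors: W-11→W-12 = (-74, 181, -76.5), W-11→W-13 = (-181, -199, -24.3).
Normal n = (W-11→W-12) × (W-11→W-13) = (-19621.8, 12048.3, 47487).
So ∂z/∂E = −n_x/n_z = 0.41320 and ∂z/∂N = −n_y/n_z = −0.25372.
Gradient magnitude |∇z| = √(a² + b²) = √(0.17074 + 0.06437) = 0.48488.
True dip = arctan(0.48488) = 25.9°, dipping toward WNW (azimuth ≈ 302°).

25.9°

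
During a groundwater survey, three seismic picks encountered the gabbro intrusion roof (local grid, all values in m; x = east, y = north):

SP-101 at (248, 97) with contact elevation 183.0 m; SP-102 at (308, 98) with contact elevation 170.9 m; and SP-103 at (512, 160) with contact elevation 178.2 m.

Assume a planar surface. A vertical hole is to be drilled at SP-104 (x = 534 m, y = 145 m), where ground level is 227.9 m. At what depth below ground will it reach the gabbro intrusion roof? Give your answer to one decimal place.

Let the plane be z = a·x + b·y + c.
SP-102−SP-101: 60a + 1b = −12.1;  SP-103−SP-101: 264a + 63b = −4.8.
Solving gives a = −0.21544, b = 0.82662.
Then c = 183 − a·248 − b·97 = 156.25.
At (534, 145): z_contact = −115.05 + 119.86 + 156.25 = 161.06 m.
Depth below ground = 227.9 − 161.06 = 66.8 m.

66.8 m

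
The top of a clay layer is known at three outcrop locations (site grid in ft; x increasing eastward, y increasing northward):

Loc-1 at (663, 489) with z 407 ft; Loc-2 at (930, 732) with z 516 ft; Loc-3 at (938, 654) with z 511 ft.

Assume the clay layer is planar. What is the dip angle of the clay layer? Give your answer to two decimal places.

18.49°

Two edge vectors: Loc-1→Loc-2 = (267, 243, 109), Loc-1→Loc-3 = (275, 165, 104).
Normal n = (Loc-1→Loc-2) × (Loc-1→Loc-3) = (7287, 2207, -22770).
So ∂z/∂x = −n_x/n_z = 0.32003 and ∂z/∂y = −n_y/n_z = 0.09693.
Gradient magnitude |∇z| = √(a² + b²) = √(0.10242 + 0.00939) = 0.33438.
True dip = arctan(0.33438) = 18.49°, dipping toward WSW (azimuth ≈ 253°).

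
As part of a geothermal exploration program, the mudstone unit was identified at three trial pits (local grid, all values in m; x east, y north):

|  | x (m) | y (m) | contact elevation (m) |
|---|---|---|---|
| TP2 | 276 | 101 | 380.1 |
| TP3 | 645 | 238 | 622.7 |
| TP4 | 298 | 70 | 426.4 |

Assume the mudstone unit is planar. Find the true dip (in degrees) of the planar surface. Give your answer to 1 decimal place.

Two edge vectors: TP2→TP3 = (369, 137, 242.6), TP2→TP4 = (22, -31, 46.3).
Normal n = (TP2→TP3) × (TP2→TP4) = (13863.7, -11747.5, -14453).
So ∂z/∂x = −n_x/n_z = 0.95923 and ∂z/∂y = −n_y/n_z = −0.81281.
Gradient magnitude |∇z| = √(a² + b²) = √(0.92012 + 0.66066) = 1.25729.
True dip = arctan(1.25729) = 51.5°, dipping toward NW (azimuth ≈ 310°).

51.5°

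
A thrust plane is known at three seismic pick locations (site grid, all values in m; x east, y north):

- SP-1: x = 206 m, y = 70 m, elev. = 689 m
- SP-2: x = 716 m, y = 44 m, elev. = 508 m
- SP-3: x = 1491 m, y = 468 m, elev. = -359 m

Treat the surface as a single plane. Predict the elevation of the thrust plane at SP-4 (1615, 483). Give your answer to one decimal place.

Two edge vectors: SP-1→SP-2 = (510, -26, -181), SP-1→SP-3 = (1285, 398, -1048).
Normal n = (SP-1→SP-2) × (SP-1→SP-3) = (99286, 301895, 236390).
So ∂z/∂x = −n_x/n_z = −0.420009 and ∂z/∂y = −n_y/n_z = −1.277106.
Intercept c from SP-1: 689 + 86.52 + 89.40 = 864.92.
At (1615, 483): z = −678.3 − 616.8 + 864.92 = -430.2 m.

-430.2 m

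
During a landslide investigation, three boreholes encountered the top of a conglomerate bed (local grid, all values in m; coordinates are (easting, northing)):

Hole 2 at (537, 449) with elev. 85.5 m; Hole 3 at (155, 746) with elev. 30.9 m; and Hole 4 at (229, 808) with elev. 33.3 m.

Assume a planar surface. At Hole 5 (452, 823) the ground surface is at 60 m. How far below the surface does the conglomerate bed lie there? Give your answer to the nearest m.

Two edge vectors: Hole 2→Hole 3 = (-382, 297, -54.6), Hole 2→Hole 4 = (-308, 359, -52.2).
Normal n = (Hole 2→Hole 3) × (Hole 2→Hole 4) = (4098, -3123.6, -45662).
So ∂z/∂E = −n_x/n_z = 0.08975 and ∂z/∂N = −n_y/n_z = −0.06841.
Intercept c from Hole 2: 85.5 − 48.19 + 30.71 = 68.02.
At (452, 823): z_contact = 40.6 − 56.3 + 68.02 = 52.3 m.
Depth below ground = 60 − 52.3 = 8 m.

8 m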